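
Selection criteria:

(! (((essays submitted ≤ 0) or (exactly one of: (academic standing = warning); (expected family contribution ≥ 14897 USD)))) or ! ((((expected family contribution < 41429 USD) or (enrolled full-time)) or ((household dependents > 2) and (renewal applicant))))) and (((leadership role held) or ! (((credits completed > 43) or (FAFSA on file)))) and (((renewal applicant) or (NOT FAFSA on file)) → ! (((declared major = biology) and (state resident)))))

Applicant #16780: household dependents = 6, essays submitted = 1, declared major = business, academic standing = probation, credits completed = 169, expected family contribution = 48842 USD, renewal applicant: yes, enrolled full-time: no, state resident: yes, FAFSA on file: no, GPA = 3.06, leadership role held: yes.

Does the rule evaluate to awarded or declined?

Declined

Atomic conditions:
  essays submitted ≤ 0: 1 ≤ 0 is false
  academic standing = warning: probation == warning is false
  expected family contribution ≥ 14897 USD: 48842 ≥ 14897 is true
  expected family contribution < 41429 USD: 48842 < 41429 is false
  enrolled full-time: no → false
  household dependents > 2: 6 > 2 is true
  renewal applicant: yes → true
  leadership role held: yes → true
  credits completed > 43: 169 > 43 is true
  FAFSA on file: no → false
  NOT FAFSA on file: no → true
  declared major = biology: business == biology is false
  state resident: yes → true
Combine:
[1.1.1.2] exactly-one(false, true) = true
[1.1.1] false OR true = true
[1.1] NOT true = false
[1.2.1.1] false OR false = false
[1.2.1.2] true AND true = true
[1.2.1] false OR true = true
[1.2] NOT true = false
[1] false OR false = false
[2.1.2.1] true OR false = true
[2.1.2] NOT true = false
[2.1] true OR false = true
[2.2.1] true OR true = true
[2.2.2.1] false AND true = false
[2.2.2] NOT false = true
[2.2] true → true = true
[2] true AND true = true
[root] false AND true = false
Overall: false → declined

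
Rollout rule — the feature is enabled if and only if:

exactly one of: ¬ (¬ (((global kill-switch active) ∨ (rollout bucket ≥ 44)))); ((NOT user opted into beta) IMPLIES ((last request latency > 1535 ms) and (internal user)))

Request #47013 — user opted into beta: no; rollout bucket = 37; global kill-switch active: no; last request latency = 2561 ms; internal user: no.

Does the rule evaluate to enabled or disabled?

Disabled

Atomic conditions:
  global kill-switch active: no → false
  rollout bucket ≥ 44: 37 ≥ 44 is false
  NOT user opted into beta: no → true
  last request latency > 1535 ms: 2561 > 1535 is true
  internal user: no → false
Combine:
[1.1.1] false OR false = false
[1.1] NOT false = true
[1] NOT true = false
[2.2] true AND false = false
[2] true → false = false
[root] exactly-one(false, false) = false
Overall: false → disabled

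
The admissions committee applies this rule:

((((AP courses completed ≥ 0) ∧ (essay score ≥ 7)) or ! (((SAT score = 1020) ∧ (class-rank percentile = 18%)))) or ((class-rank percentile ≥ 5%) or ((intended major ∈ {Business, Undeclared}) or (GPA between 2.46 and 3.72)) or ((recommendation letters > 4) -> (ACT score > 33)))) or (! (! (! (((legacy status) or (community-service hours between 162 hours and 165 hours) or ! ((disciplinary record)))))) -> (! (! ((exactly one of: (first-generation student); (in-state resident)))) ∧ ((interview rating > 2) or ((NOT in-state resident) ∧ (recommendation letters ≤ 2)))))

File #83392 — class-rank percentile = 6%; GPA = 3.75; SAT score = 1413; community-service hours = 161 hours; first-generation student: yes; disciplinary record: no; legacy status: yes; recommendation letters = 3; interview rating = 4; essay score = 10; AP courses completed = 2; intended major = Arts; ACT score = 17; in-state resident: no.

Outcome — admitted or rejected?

Atomic conditions:
  AP courses completed ≥ 0: 2 ≥ 0 is true
  essay score ≥ 7: 10 ≥ 7 is true
  SAT score = 1020: 1413 == 1020 is false
  class-rank percentile = 18%: 6 == 18 is false
  class-rank percentile ≥ 5%: 6 ≥ 5 is true
  intended major ∈ {Business, Undeclared}: Arts is not in the set → false
  GPA between 2.46 and 3.72: 3.75 in [2.46, 3.72] is false
  recommendation letters > 4: 3 > 4 is false
  ACT score > 33: 17 > 33 is false
  legacy status: yes → true
  community-service hours between 162 hours and 165 hours: 161 in [162, 165] is false
  disciplinary record: no → false
  first-generation student: yes → true
  in-state resident: no → false
  interview rating > 2: 4 > 2 is true
  NOT in-state resident: no → true
  recommendation letters ≤ 2: 3 ≤ 2 is false
Combine:
[1.1.1] true AND true = true
[1.1.2.1] false AND false = false
[1.1.2] NOT false = true
[1.1] true OR true = true
[1.2.2] false OR false = false
[1.2.3] false → false (antecedent false ⇒ implication holds) = true
[1.2] true OR false OR true = true
[1] true OR true = true
[2.1.1.1.1.3] NOT false = true
[2.1.1.1.1] true OR false OR true = true
[2.1.1.1] NOT true = false
[2.1.1] NOT false = true
[2.1] NOT true = false
[2.2.1.1.1] exactly-one(true, false) = true
[2.2.1.1] NOT true = false
[2.2.1] NOT false = true
[2.2.2.2] true AND false = false
[2.2.2] true OR false = true
[2.2] true AND true = true
[2] false → true (antecedent false ⇒ implication holds) = true
[root] true OR true = true
Overall: true → admitted

Admitted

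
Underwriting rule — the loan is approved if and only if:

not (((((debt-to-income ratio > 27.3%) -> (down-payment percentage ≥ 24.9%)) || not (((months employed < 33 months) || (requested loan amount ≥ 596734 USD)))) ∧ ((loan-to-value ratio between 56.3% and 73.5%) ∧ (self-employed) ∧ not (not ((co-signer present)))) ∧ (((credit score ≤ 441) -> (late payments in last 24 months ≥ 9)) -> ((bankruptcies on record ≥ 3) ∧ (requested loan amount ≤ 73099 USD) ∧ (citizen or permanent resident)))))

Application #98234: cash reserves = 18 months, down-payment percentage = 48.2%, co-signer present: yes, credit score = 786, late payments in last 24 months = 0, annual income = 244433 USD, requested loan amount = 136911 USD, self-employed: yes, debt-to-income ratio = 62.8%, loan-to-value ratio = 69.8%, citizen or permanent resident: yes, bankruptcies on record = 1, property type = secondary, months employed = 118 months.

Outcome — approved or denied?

Approved

Atomic conditions:
  debt-to-income ratio > 27.3%: 62.8 > 27.3 is true
  down-payment percentage ≥ 24.9%: 48.2 ≥ 24.9 is true
  months employed < 33 months: 118 < 33 is false
  requested loan amount ≥ 596734 USD: 136911 ≥ 596734 is false
  loan-to-value ratio between 56.3% and 73.5%: 69.8 in [56.3, 73.5] is true
  self-employed: yes → true
  co-signer present: yes → true
  credit score ≤ 441: 786 ≤ 441 is false
  late payments in last 24 months ≥ 9: 0 ≥ 9 is false
  bankruptcies on record ≥ 3: 1 ≥ 3 is false
  requested loan amount ≤ 73099 USD: 136911 ≤ 73099 is false
  citizen or permanent resident: yes → true
Combine:
[1.1.1] true → true = true
[1.1.2.1] false OR false = false
[1.1.2] NOT false = true
[1.1] true OR true = true
[1.2.3.1] NOT true = false
[1.2.3] NOT false = true
[1.2] true AND true AND true = true
[1.3.1] false → false (antecedent false ⇒ implication holds) = true
[1.3.2] false AND false AND true = false
[1.3] true → false = false
[1] true AND true AND false = false
[root] NOT false = true
Overall: true → approved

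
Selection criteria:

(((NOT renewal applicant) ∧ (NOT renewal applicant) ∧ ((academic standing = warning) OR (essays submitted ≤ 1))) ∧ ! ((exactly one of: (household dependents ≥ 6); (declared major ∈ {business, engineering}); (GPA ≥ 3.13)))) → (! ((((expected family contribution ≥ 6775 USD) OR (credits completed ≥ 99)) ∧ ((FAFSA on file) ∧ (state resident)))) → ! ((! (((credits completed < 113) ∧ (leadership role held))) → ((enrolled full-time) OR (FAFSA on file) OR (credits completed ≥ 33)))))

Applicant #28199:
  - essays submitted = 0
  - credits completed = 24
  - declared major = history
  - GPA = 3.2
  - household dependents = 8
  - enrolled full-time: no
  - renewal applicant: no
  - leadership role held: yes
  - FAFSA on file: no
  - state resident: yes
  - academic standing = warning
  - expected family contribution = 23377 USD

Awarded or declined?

Atomic conditions:
  NOT renewal applicant: no → true
  academic standing = warning: warning == warning is true
  essays submitted ≤ 1: 0 ≤ 1 is true
  household dependents ≥ 6: 8 ≥ 6 is true
  declared major ∈ {business, engineering}: history is not in the set → false
  GPA ≥ 3.13: 3.2 ≥ 3.13 is true
  expected family contribution ≥ 6775 USD: 23377 ≥ 6775 is true
  credits completed ≥ 99: 24 ≥ 99 is false
  FAFSA on file: no → false
  state resident: yes → true
  credits completed < 113: 24 < 113 is true
  leadership role held: yes → true
  enrolled full-time: no → false
  credits completed ≥ 33: 24 ≥ 33 is false
Combine:
[1.1.3] true OR true = true
[1.1] true AND true AND true = true
[1.2.1] exactly-one(true, false, true) = false
[1.2] NOT false = true
[1] true AND true = true
[2.1.1.1] true OR false = true
[2.1.1.2] false AND true = false
[2.1.1] true AND false = false
[2.1] NOT false = true
[2.2.1.1.1] true AND true = true
[2.2.1.1] NOT true = false
[2.2.1.2] false OR false OR false = false
[2.2.1] false → false (antecedent false ⇒ implication holds) = true
[2.2] NOT true = false
[2] true → false = false
[root] true → false = false
Overall: false → declined

Declined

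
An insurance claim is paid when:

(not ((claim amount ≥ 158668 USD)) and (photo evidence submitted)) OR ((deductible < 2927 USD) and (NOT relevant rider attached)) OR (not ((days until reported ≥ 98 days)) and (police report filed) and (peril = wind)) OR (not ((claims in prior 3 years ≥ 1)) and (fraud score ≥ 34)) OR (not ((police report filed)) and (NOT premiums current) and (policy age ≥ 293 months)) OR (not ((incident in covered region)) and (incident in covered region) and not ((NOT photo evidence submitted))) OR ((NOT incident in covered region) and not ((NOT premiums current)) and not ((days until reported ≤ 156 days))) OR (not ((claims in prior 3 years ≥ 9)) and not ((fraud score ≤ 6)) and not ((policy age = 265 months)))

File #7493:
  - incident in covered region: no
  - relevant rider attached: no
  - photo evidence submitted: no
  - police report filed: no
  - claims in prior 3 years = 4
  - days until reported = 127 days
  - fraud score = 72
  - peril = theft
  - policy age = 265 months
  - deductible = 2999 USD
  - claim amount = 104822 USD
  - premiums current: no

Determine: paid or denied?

Denied

Atomic conditions:
  claim amount ≥ 158668 USD: 104822 ≥ 158668 is false
  photo evidence submitted: no → false
  deductible < 2927 USD: 2999 < 2927 is false
  NOT relevant rider attached: no → true
  days until reported ≥ 98 days: 127 ≥ 98 is true
  police report filed: no → false
  peril = wind: theft == wind is false
  claims in prior 3 years ≥ 1: 4 ≥ 1 is true
  fraud score ≥ 34: 72 ≥ 34 is true
  NOT premiums current: no → true
  policy age ≥ 293 months: 265 ≥ 293 is false
  incident in covered region: no → false
  NOT photo evidence submitted: no → true
  NOT incident in covered region: no → true
  days until reported ≤ 156 days: 127 ≤ 156 is true
  claims in prior 3 years ≥ 9: 4 ≥ 9 is false
  fraud score ≤ 6: 72 ≤ 6 is false
  policy age = 265 months: 265 == 265 is true
Combine:
[1.1] NOT false = true
[1] true AND false = false
[2] false AND true = false
[3.1] NOT true = false
[3] false AND false AND false = false
[4.1] NOT true = false
[4] false AND true = false
[5.1] NOT false = true
[5] true AND true AND false = false
[6.1] NOT false = true
[6.3] NOT true = false
[6] true AND false AND false = false
[7.2] NOT true = false
[7.3] NOT true = false
[7] true AND false AND false = false
[8.1] NOT false = true
[8.2] NOT false = true
[8.3] NOT true = false
[8] true AND true AND false = false
[root] false OR false OR false OR false OR false OR false OR false OR false = false
Overall: false → denied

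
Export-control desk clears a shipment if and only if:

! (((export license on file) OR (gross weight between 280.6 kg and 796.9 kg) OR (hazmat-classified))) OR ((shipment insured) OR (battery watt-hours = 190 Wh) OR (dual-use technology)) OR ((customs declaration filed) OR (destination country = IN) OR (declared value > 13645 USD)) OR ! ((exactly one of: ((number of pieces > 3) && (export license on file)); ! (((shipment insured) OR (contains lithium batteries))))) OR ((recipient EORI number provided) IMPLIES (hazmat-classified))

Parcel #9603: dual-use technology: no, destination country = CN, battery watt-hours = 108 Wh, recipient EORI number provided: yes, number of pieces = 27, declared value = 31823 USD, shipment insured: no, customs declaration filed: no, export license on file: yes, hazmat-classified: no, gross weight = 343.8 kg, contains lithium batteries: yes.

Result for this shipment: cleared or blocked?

Atomic conditions:
  export license on file: yes → true
  gross weight between 280.6 kg and 796.9 kg: 343.8 in [280.6, 796.9] is true
  hazmat-classified: no → false
  shipment insured: no → false
  battery watt-hours = 190 Wh: 108 == 190 is false
  dual-use technology: no → false
  customs declaration filed: no → false
  destination country = IN: CN == IN is false
  declared value > 13645 USD: 31823 > 13645 is true
  number of pieces > 3: 27 > 3 is true
  contains lithium batteries: yes → true
  recipient EORI number provided: yes → true
Combine:
[1.1] true OR true OR false = true
[1] NOT true = false
[2] false OR false OR false = false
[3] false OR false OR true = true
[4.1.1] true AND true = true
[4.1.2.1] false OR true = true
[4.1.2] NOT true = false
[4.1] exactly-one(true, false) = true
[4] NOT true = false
[5] true → false = false
[root] false OR false OR true OR false OR false = true
Overall: true → cleared

Cleared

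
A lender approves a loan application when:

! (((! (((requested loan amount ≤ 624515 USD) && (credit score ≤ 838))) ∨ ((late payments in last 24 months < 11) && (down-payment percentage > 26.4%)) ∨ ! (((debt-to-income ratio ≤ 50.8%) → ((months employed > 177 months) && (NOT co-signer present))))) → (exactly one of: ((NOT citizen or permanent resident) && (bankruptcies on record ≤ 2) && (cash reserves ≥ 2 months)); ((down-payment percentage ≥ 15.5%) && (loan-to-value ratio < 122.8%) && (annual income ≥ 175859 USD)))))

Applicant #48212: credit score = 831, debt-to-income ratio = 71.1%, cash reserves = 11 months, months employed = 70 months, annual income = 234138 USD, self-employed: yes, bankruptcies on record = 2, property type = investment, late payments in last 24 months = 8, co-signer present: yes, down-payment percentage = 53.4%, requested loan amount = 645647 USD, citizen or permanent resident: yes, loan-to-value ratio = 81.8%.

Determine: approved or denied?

Denied

Atomic conditions:
  requested loan amount ≤ 624515 USD: 645647 ≤ 624515 is false
  credit score ≤ 838: 831 ≤ 838 is true
  late payments in last 24 months < 11: 8 < 11 is true
  down-payment percentage > 26.4%: 53.4 > 26.4 is true
  debt-to-income ratio ≤ 50.8%: 71.1 ≤ 50.8 is false
  months employed > 177 months: 70 > 177 is false
  NOT co-signer present: yes → false
  NOT citizen or permanent resident: yes → false
  bankruptcies on record ≤ 2: 2 ≤ 2 is true
  cash reserves ≥ 2 months: 11 ≥ 2 is true
  down-payment percentage ≥ 15.5%: 53.4 ≥ 15.5 is true
  loan-to-value ratio < 122.8%: 81.8 < 122.8 is true
  annual income ≥ 175859 USD: 234138 ≥ 175859 is true
Combine:
[1.1.1.1] false AND true = false
[1.1.1] NOT false = true
[1.1.2] true AND true = true
[1.1.3.1.2] false AND false = false
[1.1.3.1] false → false (antecedent false ⇒ implication holds) = true
[1.1.3] NOT true = false
[1.1] true OR true OR false = true
[1.2.1] false AND true AND true = false
[1.2.2] true AND true AND true = true
[1.2] exactly-one(false, true) = true
[1] true → true = true
[root] NOT true = false
Overall: false → denied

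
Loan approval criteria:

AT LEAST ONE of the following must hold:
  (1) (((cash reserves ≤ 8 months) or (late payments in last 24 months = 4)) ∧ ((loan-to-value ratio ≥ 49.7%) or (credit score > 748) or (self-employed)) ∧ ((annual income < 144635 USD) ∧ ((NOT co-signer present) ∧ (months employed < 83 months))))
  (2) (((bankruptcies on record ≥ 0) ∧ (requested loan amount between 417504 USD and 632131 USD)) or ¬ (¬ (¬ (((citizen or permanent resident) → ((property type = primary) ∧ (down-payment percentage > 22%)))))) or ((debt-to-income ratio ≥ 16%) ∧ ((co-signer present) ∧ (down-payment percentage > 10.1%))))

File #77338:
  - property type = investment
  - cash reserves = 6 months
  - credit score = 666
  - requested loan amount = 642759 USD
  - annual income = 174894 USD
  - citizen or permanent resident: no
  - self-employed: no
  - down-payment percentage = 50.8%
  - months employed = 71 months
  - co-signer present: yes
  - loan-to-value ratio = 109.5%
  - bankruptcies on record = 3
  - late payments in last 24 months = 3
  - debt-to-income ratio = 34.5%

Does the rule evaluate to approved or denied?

Atomic conditions:
  cash reserves ≤ 8 months: 6 ≤ 8 is true
  late payments in last 24 months = 4: 3 == 4 is false
  loan-to-value ratio ≥ 49.7%: 109.5 ≥ 49.7 is true
  credit score > 748: 666 > 748 is false
  self-employed: no → false
  annual income < 144635 USD: 174894 < 144635 is false
  NOT co-signer present: yes → false
  months employed < 83 months: 71 < 83 is true
  bankruptcies on record ≥ 0: 3 ≥ 0 is true
  requested loan amount between 417504 USD and 632131 USD: 642759 in [417504, 632131] is false
  citizen or permanent resident: no → false
  property type = primary: investment == primary is false
  down-payment percentage > 22%: 50.8 > 22 is true
  debt-to-income ratio ≥ 16%: 34.5 ≥ 16 is true
  co-signer present: yes → true
  down-payment percentage > 10.1%: 50.8 > 10.1 is true
Combine:
[1.1] true OR false = true
[1.2] true OR false OR false = true
[1.3.2] false AND true = false
[1.3] false AND false = false
[1] true AND true AND false = false
[2.1] true AND false = false
[2.2.1.1.1.2] false AND true = false
[2.2.1.1.1] false → false (antecedent false ⇒ implication holds) = true
[2.2.1.1] NOT true = false
[2.2.1] NOT false = true
[2.2] NOT true = false
[2.3.2] true AND true = true
[2.3] true AND true = true
[2] false OR false OR true = true
[root] false OR true = true
Overall: true → approved

Approved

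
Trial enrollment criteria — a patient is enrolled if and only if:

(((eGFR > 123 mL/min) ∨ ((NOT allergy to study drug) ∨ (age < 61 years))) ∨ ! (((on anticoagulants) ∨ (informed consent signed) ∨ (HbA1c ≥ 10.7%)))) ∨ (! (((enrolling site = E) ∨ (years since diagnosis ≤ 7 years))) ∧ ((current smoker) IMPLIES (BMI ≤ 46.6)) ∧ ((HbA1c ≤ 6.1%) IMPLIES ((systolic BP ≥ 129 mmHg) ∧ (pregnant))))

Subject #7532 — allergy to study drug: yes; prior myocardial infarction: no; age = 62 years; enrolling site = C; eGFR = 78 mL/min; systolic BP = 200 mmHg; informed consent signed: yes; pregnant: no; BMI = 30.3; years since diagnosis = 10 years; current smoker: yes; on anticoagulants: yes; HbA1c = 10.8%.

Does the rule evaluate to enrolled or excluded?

Enrolled

Atomic conditions:
  eGFR > 123 mL/min: 78 > 123 is false
  NOT allergy to study drug: yes → false
  age < 61 years: 62 < 61 is false
  on anticoagulants: yes → true
  informed consent signed: yes → true
  HbA1c ≥ 10.7%: 10.8 ≥ 10.7 is true
  enrolling site = E: C == E is false
  years since diagnosis ≤ 7 years: 10 ≤ 7 is false
  current smoker: yes → true
  BMI ≤ 46.6: 30.3 ≤ 46.6 is true
  HbA1c ≤ 6.1%: 10.8 ≤ 6.1 is false
  systolic BP ≥ 129 mmHg: 200 ≥ 129 is true
  pregnant: no → false
Combine:
[1.1.2] false OR false = false
[1.1] false OR false = false
[1.2.1] true OR true OR true = true
[1.2] NOT true = false
[1] false OR false = false
[2.1.1] false OR false = false
[2.1] NOT false = true
[2.2] true → true = true
[2.3.2] true AND false = false
[2.3] false → false (antecedent false ⇒ implication holds) = true
[2] true AND true AND true = true
[root] false OR true = true
Overall: true → enrolled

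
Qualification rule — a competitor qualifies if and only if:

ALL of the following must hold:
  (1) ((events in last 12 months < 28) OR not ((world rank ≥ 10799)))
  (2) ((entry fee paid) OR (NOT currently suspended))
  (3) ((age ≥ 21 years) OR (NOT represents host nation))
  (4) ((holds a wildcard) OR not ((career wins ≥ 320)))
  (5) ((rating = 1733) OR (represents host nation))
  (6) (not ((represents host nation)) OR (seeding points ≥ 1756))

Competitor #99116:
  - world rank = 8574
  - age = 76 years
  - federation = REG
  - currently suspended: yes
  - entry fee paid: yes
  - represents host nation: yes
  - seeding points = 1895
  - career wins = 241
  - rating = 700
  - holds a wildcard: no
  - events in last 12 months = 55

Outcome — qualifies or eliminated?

Qualifies

Atomic conditions:
  events in last 12 months < 28: 55 < 28 is false
  world rank ≥ 10799: 8574 ≥ 10799 is false
  entry fee paid: yes → true
  NOT currently suspended: yes → false
  age ≥ 21 years: 76 ≥ 21 is true
  NOT represents host nation: yes → false
  holds a wildcard: no → false
  career wins ≥ 320: 241 ≥ 320 is false
  rating = 1733: 700 == 1733 is false
  represents host nation: yes → true
  seeding points ≥ 1756: 1895 ≥ 1756 is true
Combine:
[1.2] NOT false = true
[1] false OR true = true
[2] true OR false = true
[3] true OR false = true
[4.2] NOT false = true
[4] false OR true = true
[5] false OR true = true
[6.1] NOT true = false
[6] false OR true = true
[root] true AND true AND true AND true AND true AND true = true
Overall: true → qualifies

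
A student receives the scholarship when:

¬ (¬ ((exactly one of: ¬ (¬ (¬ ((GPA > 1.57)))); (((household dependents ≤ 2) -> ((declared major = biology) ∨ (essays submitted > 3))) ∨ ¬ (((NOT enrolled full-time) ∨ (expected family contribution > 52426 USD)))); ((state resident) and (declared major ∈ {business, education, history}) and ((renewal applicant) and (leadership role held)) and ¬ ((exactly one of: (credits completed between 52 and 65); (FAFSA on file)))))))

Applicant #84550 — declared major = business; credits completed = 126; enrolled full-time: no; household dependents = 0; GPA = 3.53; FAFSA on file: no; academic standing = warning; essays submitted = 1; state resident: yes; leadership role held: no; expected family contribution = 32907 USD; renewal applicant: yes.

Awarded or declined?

Atomic conditions:
  GPA > 1.57: 3.53 > 1.57 is true
  household dependents ≤ 2: 0 ≤ 2 is true
  declared major = biology: business == biology is false
  essays submitted > 3: 1 > 3 is false
  NOT enrolled full-time: no → true
  expected family contribution > 52426 USD: 32907 > 52426 is false
  state resident: yes → true
  declared major ∈ {business, education, history}: business is in the set → true
  renewal applicant: yes → true
  leadership role held: no → false
  credits completed between 52 and 65: 126 in [52, 65] is false
  FAFSA on file: no → false
Combine:
[1.1.1.1.1] NOT true = false
[1.1.1.1] NOT false = true
[1.1.1] NOT true = false
[1.1.2.1.2] false OR false = false
[1.1.2.1] true → false = false
[1.1.2.2.1] true OR false = true
[1.1.2.2] NOT true = false
[1.1.2] false OR false = false
[1.1.3.3] true AND false = false
[1.1.3.4.1] exactly-one(false, false) = false
[1.1.3.4] NOT false = true
[1.1.3] true AND true AND false AND true = false
[1.1] exactly-one(false, false, false) = false
[1] NOT false = true
[root] NOT true = false
Overall: false → declined

Declined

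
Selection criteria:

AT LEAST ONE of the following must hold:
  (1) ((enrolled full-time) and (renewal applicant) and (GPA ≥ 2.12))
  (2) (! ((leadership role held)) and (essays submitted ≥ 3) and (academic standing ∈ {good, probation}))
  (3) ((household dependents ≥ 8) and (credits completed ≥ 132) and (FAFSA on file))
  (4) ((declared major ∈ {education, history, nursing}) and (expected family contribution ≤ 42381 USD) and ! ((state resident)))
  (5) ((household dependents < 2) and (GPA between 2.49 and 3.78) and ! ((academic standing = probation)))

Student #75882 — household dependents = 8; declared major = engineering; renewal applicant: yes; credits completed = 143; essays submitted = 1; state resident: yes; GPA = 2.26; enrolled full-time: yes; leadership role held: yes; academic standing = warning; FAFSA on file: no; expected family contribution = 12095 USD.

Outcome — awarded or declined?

Atomic conditions:
  enrolled full-time: yes → true
  renewal applicant: yes → true
  GPA ≥ 2.12: 2.26 ≥ 2.12 is true
  leadership role held: yes → true
  essays submitted ≥ 3: 1 ≥ 3 is false
  academic standing ∈ {good, probation}: warning is not in the set → false
  household dependents ≥ 8: 8 ≥ 8 is true
  credits completed ≥ 132: 143 ≥ 132 is true
  FAFSA on file: no → false
  declared major ∈ {education, history, nursing}: engineering is not in the set → false
  expected family contribution ≤ 42381 USD: 12095 ≤ 42381 is true
  state resident: yes → true
  household dependents < 2: 8 < 2 is false
  GPA between 2.49 and 3.78: 2.26 in [2.49, 3.78] is false
  academic standing = probation: warning == probation is false
Combine:
[1] true AND true AND true = true
[2.1] NOT true = false
[2] false AND false AND false = false
[3] true AND true AND false = false
[4.3] NOT true = false
[4] false AND true AND false = false
[5.3] NOT false = true
[5] false AND false AND true = false
[root] true OR false OR false OR false OR false = true
Overall: true → awarded

Awarded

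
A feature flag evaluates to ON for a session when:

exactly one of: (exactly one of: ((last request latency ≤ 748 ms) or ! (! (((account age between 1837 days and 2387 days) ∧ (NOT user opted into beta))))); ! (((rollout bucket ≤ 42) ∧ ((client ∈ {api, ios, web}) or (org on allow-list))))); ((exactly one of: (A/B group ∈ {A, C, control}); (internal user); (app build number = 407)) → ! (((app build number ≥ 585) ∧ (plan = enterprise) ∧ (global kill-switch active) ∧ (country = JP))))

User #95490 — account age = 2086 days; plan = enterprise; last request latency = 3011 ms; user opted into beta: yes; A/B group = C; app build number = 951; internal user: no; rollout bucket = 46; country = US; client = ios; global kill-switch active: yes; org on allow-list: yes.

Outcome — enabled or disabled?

Atomic conditions:
  last request latency ≤ 748 ms: 3011 ≤ 748 is false
  account age between 1837 days and 2387 days: 2086 in [1837, 2387] is true
  NOT user opted into beta: yes → false
  rollout bucket ≤ 42: 46 ≤ 42 is false
  client ∈ {api, ios, web}: ios is in the set → true
  org on allow-list: yes → true
  A/B group ∈ {A, C, control}: C is in the set → true
  internal user: no → false
  app build number = 407: 951 == 407 is false
  app build number ≥ 585: 951 ≥ 585 is true
  plan = enterprise: enterprise == enterprise is true
  global kill-switch active: yes → true
  country = JP: US == JP is false
Combine:
[1.1.2.1.1] true AND false = false
[1.1.2.1] NOT false = true
[1.1.2] NOT true = false
[1.1] false OR false = false
[1.2.1.2] true OR true = true
[1.2.1] false AND true = false
[1.2] NOT false = true
[1] exactly-one(false, true) = true
[2.1] exactly-one(true, false, false) = true
[2.2.1] true AND true AND true AND false = false
[2.2] NOT false = true
[2] true → true = true
[root] exactly-one(true, true) = false
Overall: false → disabled

Disabled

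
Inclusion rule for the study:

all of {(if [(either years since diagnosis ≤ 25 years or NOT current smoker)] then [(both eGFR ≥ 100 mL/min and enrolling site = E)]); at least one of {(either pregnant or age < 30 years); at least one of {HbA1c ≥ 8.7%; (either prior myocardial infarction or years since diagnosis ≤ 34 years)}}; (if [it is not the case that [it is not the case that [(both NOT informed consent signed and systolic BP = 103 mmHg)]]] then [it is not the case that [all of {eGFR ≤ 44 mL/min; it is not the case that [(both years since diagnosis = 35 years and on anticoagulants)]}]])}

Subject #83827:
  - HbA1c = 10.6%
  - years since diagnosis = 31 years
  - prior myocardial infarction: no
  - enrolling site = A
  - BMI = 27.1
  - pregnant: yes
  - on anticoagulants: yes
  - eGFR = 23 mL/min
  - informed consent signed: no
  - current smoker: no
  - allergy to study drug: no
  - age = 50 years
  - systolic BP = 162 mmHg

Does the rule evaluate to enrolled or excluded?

Excluded

Atomic conditions:
  years since diagnosis ≤ 25 years: 31 ≤ 25 is false
  NOT current smoker: no → true
  eGFR ≥ 100 mL/min: 23 ≥ 100 is false
  enrolling site = E: A == E is false
  pregnant: yes → true
  age < 30 years: 50 < 30 is false
  HbA1c ≥ 8.7%: 10.6 ≥ 8.7 is true
  prior myocardial infarction: no → false
  years since diagnosis ≤ 34 years: 31 ≤ 34 is true
  NOT informed consent signed: no → true
  systolic BP = 103 mmHg: 162 == 103 is false
  eGFR ≤ 44 mL/min: 23 ≤ 44 is true
  years since diagnosis = 35 years: 31 == 35 is false
  on anticoagulants: yes → true
Combine:
[1.1] false OR true = true
[1.2] false AND false = false
[1] true → false = false
[2.1] true OR false = true
[2.2.2] false OR true = true
[2.2] true OR true = true
[2] true OR true = true
[3.1.1.1] true AND false = false
[3.1.1] NOT false = true
[3.1] NOT true = false
[3.2.1.2.1] false AND true = false
[3.2.1.2] NOT false = true
[3.2.1] true AND true = true
[3.2] NOT true = false
[3] false → false (antecedent false ⇒ implication holds) = true
[root] false AND true AND true = false
Overall: false → excluded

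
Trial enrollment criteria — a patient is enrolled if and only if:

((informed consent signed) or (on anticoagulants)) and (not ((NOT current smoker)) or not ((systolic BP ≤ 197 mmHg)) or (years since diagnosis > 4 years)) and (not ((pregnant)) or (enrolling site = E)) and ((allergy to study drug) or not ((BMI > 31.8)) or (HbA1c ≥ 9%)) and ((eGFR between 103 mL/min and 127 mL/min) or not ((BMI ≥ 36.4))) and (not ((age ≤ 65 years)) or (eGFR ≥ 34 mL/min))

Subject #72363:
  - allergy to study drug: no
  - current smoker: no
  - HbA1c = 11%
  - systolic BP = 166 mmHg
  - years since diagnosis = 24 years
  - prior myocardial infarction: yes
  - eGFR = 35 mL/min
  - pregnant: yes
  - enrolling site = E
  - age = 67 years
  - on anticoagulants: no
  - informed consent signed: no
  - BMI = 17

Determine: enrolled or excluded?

Atomic conditions:
  informed consent signed: no → false
  on anticoagulants: no → false
  NOT current smoker: no → true
  systolic BP ≤ 197 mmHg: 166 ≤ 197 is true
  years since diagnosis > 4 years: 24 > 4 is true
  pregnant: yes → true
  enrolling site = E: E == E is true
  allergy to study drug: no → false
  BMI > 31.8: 17 > 31.8 is false
  HbA1c ≥ 9%: 11 ≥ 9 is true
  eGFR between 103 mL/min and 127 mL/min: 35 in [103, 127] is false
  BMI ≥ 36.4: 17 ≥ 36.4 is false
  age ≤ 65 years: 67 ≤ 65 is false
  eGFR ≥ 34 mL/min: 35 ≥ 34 is true
Combine:
[1] false OR false = false
[2.1] NOT true = false
[2.2] NOT true = false
[2] false OR false OR true = true
[3.1] NOT true = false
[3] false OR true = true
[4.2] NOT false = true
[4] false OR true OR true = true
[5.2] NOT false = true
[5] false OR true = true
[6.1] NOT false = true
[6] true OR true = true
[root] false AND true AND true AND true AND true AND true = false
Overall: false → excluded

Excluded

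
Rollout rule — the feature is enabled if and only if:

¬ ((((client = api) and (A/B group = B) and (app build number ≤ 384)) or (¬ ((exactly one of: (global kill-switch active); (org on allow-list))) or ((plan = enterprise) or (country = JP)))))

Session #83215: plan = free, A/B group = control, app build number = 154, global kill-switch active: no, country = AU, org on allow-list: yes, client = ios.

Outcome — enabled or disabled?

Atomic conditions:
  client = api: ios == api is false
  A/B group = B: control == B is false
  app build number ≤ 384: 154 ≤ 384 is true
  global kill-switch active: no → false
  org on allow-list: yes → true
  plan = enterprise: free == enterprise is false
  country = JP: AU == JP is false
Combine:
[1.1] false AND false AND true = false
[1.2.1.1] exactly-one(false, true) = true
[1.2.1] NOT true = false
[1.2.2] false OR false = false
[1.2] false OR false = false
[1] false OR false = false
[root] NOT false = true
Overall: true → enabled

Enabled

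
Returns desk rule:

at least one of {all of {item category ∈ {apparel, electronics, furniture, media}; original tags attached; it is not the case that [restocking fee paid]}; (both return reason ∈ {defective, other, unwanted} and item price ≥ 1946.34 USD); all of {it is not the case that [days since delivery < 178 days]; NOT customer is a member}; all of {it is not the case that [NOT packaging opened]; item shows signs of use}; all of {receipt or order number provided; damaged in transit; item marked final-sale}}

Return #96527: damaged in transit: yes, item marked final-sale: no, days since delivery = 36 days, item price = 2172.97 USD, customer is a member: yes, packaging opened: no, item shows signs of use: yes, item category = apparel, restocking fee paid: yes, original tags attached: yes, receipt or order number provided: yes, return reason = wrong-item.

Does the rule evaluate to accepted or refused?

Refused

Atomic conditions:
  item category ∈ {apparel, electronics, furniture, media}: apparel is in the set → true
  original tags attached: yes → true
  restocking fee paid: yes → true
  return reason ∈ {defective, other, unwanted}: wrong-item is not in the set → false
  item price ≥ 1946.34 USD: 2172.97 ≥ 1946.34 is true
  days since delivery < 178 days: 36 < 178 is true
  NOT customer is a member: yes → false
  NOT packaging opened: no → true
  item shows signs of use: yes → true
  receipt or order number provided: yes → true
  damaged in transit: yes → true
  item marked final-sale: no → false
Combine:
[1.3] NOT true = false
[1] true AND true AND false = false
[2] false AND true = false
[3.1] NOT true = false
[3] false AND false = false
[4.1] NOT true = false
[4] false AND true = false
[5] true AND true AND false = false
[root] false OR false OR false OR false OR false = false
Overall: false → refused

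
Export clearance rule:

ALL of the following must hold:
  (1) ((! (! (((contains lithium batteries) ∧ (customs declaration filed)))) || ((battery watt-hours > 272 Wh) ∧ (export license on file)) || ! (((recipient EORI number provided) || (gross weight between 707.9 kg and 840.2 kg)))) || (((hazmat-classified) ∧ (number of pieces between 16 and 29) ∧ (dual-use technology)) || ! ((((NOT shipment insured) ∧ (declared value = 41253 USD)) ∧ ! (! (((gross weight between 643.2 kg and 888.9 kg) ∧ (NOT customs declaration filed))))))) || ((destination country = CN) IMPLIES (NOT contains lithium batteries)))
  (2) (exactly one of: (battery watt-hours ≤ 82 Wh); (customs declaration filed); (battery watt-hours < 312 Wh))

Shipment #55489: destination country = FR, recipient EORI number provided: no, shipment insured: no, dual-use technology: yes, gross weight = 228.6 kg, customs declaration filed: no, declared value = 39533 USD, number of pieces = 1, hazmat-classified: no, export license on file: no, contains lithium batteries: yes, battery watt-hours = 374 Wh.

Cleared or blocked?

Blocked

Atomic conditions:
  contains lithium batteries: yes → true
  customs declaration filed: no → false
  battery watt-hours > 272 Wh: 374 > 272 is true
  export license on file: no → false
  recipient EORI number provided: no → false
  gross weight between 707.9 kg and 840.2 kg: 228.6 in [707.9, 840.2] is false
  hazmat-classified: no → false
  number of pieces between 16 and 29: 1 in [16, 29] is false
  dual-use technology: yes → true
  NOT shipment insured: no → true
  declared value = 41253 USD: 39533 == 41253 is false
  gross weight between 643.2 kg and 888.9 kg: 228.6 in [643.2, 888.9] is false
  NOT customs declaration filed: no → true
  destination country = CN: FR == CN is false
  NOT contains lithium batteries: yes → false
  battery watt-hours ≤ 82 Wh: 374 ≤ 82 is false
  battery watt-hours < 312 Wh: 374 < 312 is false
Combine:
[1.1.1.1.1] true AND false = false
[1.1.1.1] NOT false = true
[1.1.1] NOT true = false
[1.1.2] true AND false = false
[1.1.3.1] false OR false = false
[1.1.3] NOT false = true
[1.1] false OR false OR true = true
[1.2.1] false AND false AND true = false
[1.2.2.1.1] true AND false = false
[1.2.2.1.2.1.1] false AND true = false
[1.2.2.1.2.1] NOT false = true
[1.2.2.1.2] NOT true = false
[1.2.2.1] false AND false = false
[1.2.2] NOT false = true
[1.2] false OR true = true
[1.3] false → false (antecedent false ⇒ implication holds) = true
[1] true OR true OR true = true
[2] exactly-one(false, false, false) = false
[root] true AND false = false
Overall: false → blocked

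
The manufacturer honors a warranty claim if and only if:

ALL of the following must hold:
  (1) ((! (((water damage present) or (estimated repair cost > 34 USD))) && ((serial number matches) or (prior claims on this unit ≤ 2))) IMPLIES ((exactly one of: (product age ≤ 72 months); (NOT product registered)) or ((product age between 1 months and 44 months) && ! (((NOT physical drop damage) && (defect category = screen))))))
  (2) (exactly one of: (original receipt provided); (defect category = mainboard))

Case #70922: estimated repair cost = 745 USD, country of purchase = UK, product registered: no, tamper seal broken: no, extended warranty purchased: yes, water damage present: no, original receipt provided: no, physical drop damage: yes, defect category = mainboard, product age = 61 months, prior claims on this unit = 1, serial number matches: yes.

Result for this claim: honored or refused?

Honored

Atomic conditions:
  water damage present: no → false
  estimated repair cost > 34 USD: 745 > 34 is true
  serial number matches: yes → true
  prior claims on this unit ≤ 2: 1 ≤ 2 is true
  product age ≤ 72 months: 61 ≤ 72 is true
  NOT product registered: no → true
  product age between 1 months and 44 months: 61 in [1, 44] is false
  NOT physical drop damage: yes → false
  defect category = screen: mainboard == screen is false
  original receipt provided: no → false
  defect category = mainboard: mainboard == mainboard is true
Combine:
[1.1.1.1] false OR true = true
[1.1.1] NOT true = false
[1.1.2] true OR true = true
[1.1] false AND true = false
[1.2.1] exactly-one(true, true) = false
[1.2.2.2.1] false AND false = false
[1.2.2.2] NOT false = true
[1.2.2] false AND true = false
[1.2] false OR false = false
[1] false → false (antecedent false ⇒ implication holds) = true
[2] exactly-one(false, true) = true
[root] true AND true = true
Overall: true → honored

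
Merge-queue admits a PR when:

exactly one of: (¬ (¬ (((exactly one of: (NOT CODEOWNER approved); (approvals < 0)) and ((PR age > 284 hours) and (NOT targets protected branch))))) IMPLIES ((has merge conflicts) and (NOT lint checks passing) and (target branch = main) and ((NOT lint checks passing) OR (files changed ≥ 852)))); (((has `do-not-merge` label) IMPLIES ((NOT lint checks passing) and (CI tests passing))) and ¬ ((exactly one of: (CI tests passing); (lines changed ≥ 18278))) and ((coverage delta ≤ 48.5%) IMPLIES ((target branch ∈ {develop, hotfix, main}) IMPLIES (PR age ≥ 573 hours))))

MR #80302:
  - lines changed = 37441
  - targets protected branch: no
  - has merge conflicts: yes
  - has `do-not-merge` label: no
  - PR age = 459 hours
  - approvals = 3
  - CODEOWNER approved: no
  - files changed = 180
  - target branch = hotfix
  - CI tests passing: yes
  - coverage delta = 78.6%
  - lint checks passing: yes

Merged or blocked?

Atomic conditions:
  NOT CODEOWNER approved: no → true
  approvals < 0: 3 < 0 is false
  PR age > 284 hours: 459 > 284 is true
  NOT targets protected branch: no → true
  has merge conflicts: yes → true
  NOT lint checks passing: yes → false
  target branch = main: hotfix == main is false
  files changed ≥ 852: 180 ≥ 852 is false
  has `do-not-merge` label: no → false
  CI tests passing: yes → true
  lines changed ≥ 18278: 37441 ≥ 18278 is true
  coverage delta ≤ 48.5%: 78.6 ≤ 48.5 is false
  target branch ∈ {develop, hotfix, main}: hotfix is in the set → true
  PR age ≥ 573 hours: 459 ≥ 573 is false
Combine:
[1.1.1.1.1] exactly-one(true, false) = true
[1.1.1.1.2] true AND true = true
[1.1.1.1] true AND true = true
[1.1.1] NOT true = false
[1.1] NOT false = true
[1.2.4] false OR false = false
[1.2] true AND false AND false AND false = false
[1] true → false = false
[2.1.2] false AND true = false
[2.1] false → false (antecedent false ⇒ implication holds) = true
[2.2.1] exactly-one(true, true) = false
[2.2] NOT false = true
[2.3.2] true → false = false
[2.3] false → false (antecedent false ⇒ implication holds) = true
[2] true AND true AND true = true
[root] exactly-one(false, true) = true
Overall: true → merged

Merged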